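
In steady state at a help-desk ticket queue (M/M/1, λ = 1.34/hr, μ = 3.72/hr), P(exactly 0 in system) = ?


ρ = 1.34/3.72 = 0.3602
P_n = (1−ρ)·ρ^n = (1 − 0.3602)·0.3602^0 = 0.6398·1.000000 = 0.639785

Final: 0.639785


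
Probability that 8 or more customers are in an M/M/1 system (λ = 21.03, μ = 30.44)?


ρ = 21.03/30.44 = 0.6909
P(N ≥ n) = ρ^n = 0.6909^8 = 0.051899

Final: 0.051899


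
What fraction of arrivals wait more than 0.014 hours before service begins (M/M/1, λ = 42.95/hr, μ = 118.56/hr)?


ρ = 42.95/118.56 = 0.3623
P(Wq > t) = ρ·e^{−(μ−λ)t} = 0.3623·e^{−1.0585}
= 0.3623·0.346962 = 0.125692

Final: 0.125692


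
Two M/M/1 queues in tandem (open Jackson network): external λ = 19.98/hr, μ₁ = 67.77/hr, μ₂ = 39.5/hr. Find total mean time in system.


Each node sees arrival rate λ = 19.98/hr (tandem ⇒ throughput preserved).
W₁ = 1/(μ₁−λ) = 1/(67.77−19.98) = 0.02092 hr
W₂ = 1/(μ₂−λ) = 1/(39.5−19.98) = 0.05123 hr
W_total = W₁ + W₂ = 0.02092 + 0.05123 = 0.07215 hr

Final: 0.07215 hr


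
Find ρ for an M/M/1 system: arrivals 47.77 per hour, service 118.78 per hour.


ρ = λ/μ = 47.77/118.78 = 0.4022

Final: 0.4022


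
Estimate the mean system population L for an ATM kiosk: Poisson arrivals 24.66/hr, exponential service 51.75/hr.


ρ = λ/μ = 24.66/51.75 = 0.4765
L = ρ/(1−ρ) = 0.4765/(1 − 0.4765) = 0.4765/0.5235 = 0.9103

Final: 0.9103


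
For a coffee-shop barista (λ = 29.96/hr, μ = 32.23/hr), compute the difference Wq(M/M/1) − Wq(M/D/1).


ρ = 29.96/32.23 = 0.9296
Wq(M/M/1) = ρ/(μ−λ) = 0.9296/2.27 = 0.40950 hr
Wq(M/D/1) = ρ/(2(μ−λ)) = 0.20475 hr
Savings = 0.40950 − 0.20475 = 0.20475 hr

Final: 0.20475 hr


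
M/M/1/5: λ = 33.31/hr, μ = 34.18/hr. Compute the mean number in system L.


ρ = 33.31/34.18 = 0.9745
L = ρ[1 − (K+1)ρ^K + Kρ^(K+1)] / [(1−ρ)(1−ρ^(K+1))]
Numerator: 0.9745·(1 − 6·0.879049 + 5·0.856674) = 0.008846
Denominator: (0.02545)·(0.143326) = 0.003648
L = 0.008846/0.003648 = 2.4248

Final: 2.4248


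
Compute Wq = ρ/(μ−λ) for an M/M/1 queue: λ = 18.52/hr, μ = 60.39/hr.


ρ = 18.52/60.39 = 0.3067
Wq = ρ/(μ−λ) = 0.3067/(60.39 − 18.52) = 0.3067/41.87 = 0.007324 hr

Final: 0.007324 hr


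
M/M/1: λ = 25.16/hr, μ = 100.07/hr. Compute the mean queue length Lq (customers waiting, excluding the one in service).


ρ = 25.16/100.07 = 0.2514
Lq = ρ²/(1−ρ) = 0.06321/0.7486 = 0.08445

Final: 0.08445


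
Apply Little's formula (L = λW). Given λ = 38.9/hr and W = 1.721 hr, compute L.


L = λW = 38.9·1.721 = 66.9469

Final: 66.9469


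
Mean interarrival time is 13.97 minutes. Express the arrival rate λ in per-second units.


λ = 1/(interarrival time) in consistent units.
1 second = 0.0166667 min, so λ = 0.0166667/13.97 = 0.001193 per second

Final: 0.001193 /sec


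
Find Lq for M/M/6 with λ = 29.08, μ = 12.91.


a = λ/μ = 2.2525; ρ = a/6 = 0.3754
P₀ = 0.104815
Lq = P₀·a^c·ρ / (c!·(1−ρ)²) = 0.104815·130.61978·0.3754/(720·0.39010)
= 0.01830

Final: 0.01830


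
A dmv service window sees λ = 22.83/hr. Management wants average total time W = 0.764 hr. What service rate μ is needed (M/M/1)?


W = 1/(μ−λ) ⇒ μ − λ = 1/W = 1/0.764 = 1.3089
μ = λ + 1/W = 22.83 + 1.3089 = 24.1389 per hr

Final: 24.1389 /hr


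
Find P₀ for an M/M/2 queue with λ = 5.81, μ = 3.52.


a = λ/μ = 5.81/3.52 = 1.6506; ρ = a/c = 0.8253
Σ_{k=0}^{1} a^k/k! (terms k=0..1) = 1.00000 + 1.65057 = 2.65057
Tail: a^2/(2!(1−ρ)) = 2.72438/(2·0.1747) = 7.79659
P₀ = 1/(2.65057 + 7.79659) = 1/10.44715 = 0.095720

Final: 0.095720


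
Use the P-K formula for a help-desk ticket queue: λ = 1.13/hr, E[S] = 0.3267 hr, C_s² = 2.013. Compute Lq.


ρ = λ·E[S] = 1.13·0.3267 = 0.3692
Lq = ρ²(1+C_s²)/(2(1−ρ)) = 0.1363·(1+2.013)/(2·0.6308)
= 0.1363·3.0130/1.2617 = 0.32547

Final: 0.32547


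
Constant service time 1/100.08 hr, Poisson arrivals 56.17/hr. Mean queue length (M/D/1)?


ρ = 56.17/100.08 = 0.5613
M/D/1: Lq = ρ²/(2(1−ρ)) = 0.3150/(2·0.4387) = 0.35898

Final: 0.35898


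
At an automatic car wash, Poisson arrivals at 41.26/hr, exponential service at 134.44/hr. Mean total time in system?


W = 1/(μ−λ) = 1/(134.44 − 41.26) = 1/93.18 = 0.01073 hr

Final: 0.01073 hr


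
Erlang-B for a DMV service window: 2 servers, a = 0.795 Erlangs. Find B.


B(c,a) = (a^c/c!) / Σ_{k=0}^{c} a^k/k!
a^2/2! = 0.316013
Σ terms (k=0..2): 1.00000 + 0.79500 + 0.31601 = 2.111013
B = 0.316013/2.111013 = 0.149697

Final: 0.149697


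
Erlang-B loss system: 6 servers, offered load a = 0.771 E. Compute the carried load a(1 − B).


B(6,0.771) = 0.0001349 (Erlang-B)
Carried load = a(1 − B) = 0.771·(1 − 0.0001349) = 0.771·0.999865 = 0.7709 E

Final: 0.7709 Erlangs


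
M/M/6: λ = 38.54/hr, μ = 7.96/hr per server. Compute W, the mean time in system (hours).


a = 4.8417; ρ = 0.8070; P₀ = 0.005740
Lq = P₀·a^c·ρ/(c!(1−ρ)²) = 2.22356
Wq = Lq/λ = 2.22356/38.54 = 0.05769 hr
W = Wq + 1/μ = 0.05769 + 0.12563 = 0.18332 hr

Final: 0.18332 hr


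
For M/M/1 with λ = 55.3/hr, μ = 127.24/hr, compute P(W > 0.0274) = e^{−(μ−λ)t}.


W ~ Exponential(μ−λ) for M/M/1.
μ − λ = 127.24 − 55.3 = 71.9400
P(W > t) = e^{−(μ−λ)t} = e^{−1.9712} = 0.139296

Final: 0.139296


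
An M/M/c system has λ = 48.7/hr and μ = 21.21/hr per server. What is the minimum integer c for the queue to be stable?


Stability requires cμ > λ ⇔ c > λ/μ.
λ/μ = 48.7/21.21 = 2.2961
Minimum integer c = ⌊2.2961⌋ + 1 = 3
Check: 3·21.21 = 63.63 > 48.7, while 2·21.21 = 42.42 ≤ 48.7

Final: 3 servers


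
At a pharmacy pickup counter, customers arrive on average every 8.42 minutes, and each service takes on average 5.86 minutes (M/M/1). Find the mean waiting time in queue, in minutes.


λ = 60/8.42 = 7.1259 /hr
μ = 60/5.86 = 10.2389 /hr
ρ = λ/μ = 7.1259/10.2389 = 0.6960
Wq = ρ/(μ−λ) = 0.6960/(10.2389−7.1259) = 0.22357 hr
In minutes: 0.22357·60 = 13.414 min

Final: 13.414 min


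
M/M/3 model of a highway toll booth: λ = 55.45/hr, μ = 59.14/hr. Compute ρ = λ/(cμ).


ρ = λ/(cμ) = 55.45/(3·59.14) = 55.45/177.42 = 0.3125

Final: 0.3125


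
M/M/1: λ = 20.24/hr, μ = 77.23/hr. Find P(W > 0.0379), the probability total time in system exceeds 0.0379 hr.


W ~ Exponential(μ−λ) for M/M/1.
μ − λ = 77.23 − 20.24 = 56.9900
P(W > t) = e^{−(μ−λ)t} = e^{−2.1599} = 0.115334

Final: 0.115334


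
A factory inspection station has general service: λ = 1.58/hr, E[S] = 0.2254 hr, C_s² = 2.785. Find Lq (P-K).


ρ = λ·E[S] = 1.58·0.2254 = 0.3561
Lq = ρ²(1+C_s²)/(2(1−ρ)) = 0.1268·(1+2.785)/(2·0.6439)
= 0.1268·3.7850/1.2877 = 0.37279

Final: 0.37279


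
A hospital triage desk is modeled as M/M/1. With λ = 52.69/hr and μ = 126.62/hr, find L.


ρ = λ/μ = 52.69/126.62 = 0.4161
L = ρ/(1−ρ) = 0.4161/(1 − 0.4161) = 0.4161/0.5839 = 0.7127

Final: 0.7127


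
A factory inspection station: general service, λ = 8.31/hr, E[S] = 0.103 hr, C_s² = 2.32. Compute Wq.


ρ = λ·E[S] = 8.31·0.103 = 0.8559
E[S²] = E[S]²(1+C_s²) = 0.103²·(1+2.32) = 0.035222
Wq = λ·E[S²]/(2(1−ρ)) = 8.31·0.035222/(2·0.1441) = 1.01580 hr

Final: 1.01580 hr


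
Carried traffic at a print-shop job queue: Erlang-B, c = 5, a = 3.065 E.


B(5,3.065) = 0.115640 (Erlang-B)
Carried load = a(1 − B) = 3.065·(1 − 0.115640) = 3.065·0.884360 = 2.7106 E

Final: 2.7106 Erlangs


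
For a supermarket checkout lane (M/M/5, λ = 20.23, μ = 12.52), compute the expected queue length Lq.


a = λ/μ = 1.6158; ρ = a/5 = 0.3232
P₀ = 0.198256
Lq = P₀·a^c·ρ / (c!·(1−ρ)²) = 0.198256·11.01432·0.3232/(120·0.45811)
= 0.01284

Final: 0.01284


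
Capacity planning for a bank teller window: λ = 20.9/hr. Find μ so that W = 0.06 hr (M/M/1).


W = 1/(μ−λ) ⇒ μ − λ = 1/W = 1/0.06 = 16.6667
μ = λ + 1/W = 20.9 + 16.6667 = 37.5667 per hr

Final: 37.5667 /hr


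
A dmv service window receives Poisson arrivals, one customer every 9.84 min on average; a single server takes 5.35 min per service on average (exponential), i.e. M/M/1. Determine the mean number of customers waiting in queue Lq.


λ = 60/9.84 = 6.0976 /hr
μ = 60/5.35 = 11.2150 /hr
ρ = λ/μ = 6.0976/11.2150 = 0.5437
Lq = ρ²/(1−ρ) = 0.2956/0.4563 = 0.6478

Final: 0.6478


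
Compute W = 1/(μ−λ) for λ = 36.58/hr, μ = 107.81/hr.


W = 1/(μ−λ) = 1/(107.81 − 36.58) = 1/71.23 = 0.01404 hr

Final: 0.01404 hr


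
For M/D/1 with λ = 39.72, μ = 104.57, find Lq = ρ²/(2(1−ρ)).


ρ = 39.72/104.57 = 0.3798
M/D/1: Lq = ρ²/(2(1−ρ)) = 0.1443/(2·0.6202) = 0.11632

Final: 0.11632


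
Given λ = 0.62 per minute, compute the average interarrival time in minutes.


Mean interarrival time = 1/λ = 1/0.62 minute = 1.61290 minute
In minutes: 1.61290 × 1 = 1.6129 min

Final: 1.6129 min


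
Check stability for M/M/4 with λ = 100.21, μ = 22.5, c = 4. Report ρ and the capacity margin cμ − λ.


Total capacity cμ = 4·22.5 = 90.00/hr
ρ = λ/(cμ) = 100.21/90.00 = 1.1134
Stable ⇔ ρ < 1: NO
Spare capacity = cμ − λ = 90.00 − 100.21 = -10.21/hr

Final: ρ = 1.1134; unstable; margin = -10.21/hr


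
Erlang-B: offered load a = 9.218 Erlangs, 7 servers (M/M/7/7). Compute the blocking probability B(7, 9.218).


B(c,a) = (a^c/c!) / Σ_{k=0}^{c} a^k/k!
a^7/7! = 1122.086636
Σ terms (k=0..7): 1.00000 + 9.21800 + 42.48576 + 130.54458 + 300.84000 + 554.62862 + 852.09443 + 1122.08664 = 3012.898024
B = 1122.086636/3012.898024 = 0.372428

Final: 0.372428


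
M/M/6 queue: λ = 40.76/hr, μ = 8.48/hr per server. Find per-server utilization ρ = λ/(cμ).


ρ = λ/(cμ) = 40.76/(6·8.48) = 40.76/50.88 = 0.8011

Final: 0.8011


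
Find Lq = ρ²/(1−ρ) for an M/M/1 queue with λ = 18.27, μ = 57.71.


ρ = 18.27/57.71 = 0.3166
Lq = ρ²/(1−ρ) = 0.1002/0.6834 = 0.1467

Final: 0.1467


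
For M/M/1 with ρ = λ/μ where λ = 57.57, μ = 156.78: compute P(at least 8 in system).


ρ = 57.57/156.78 = 0.3672
P(N ≥ n) = ρ^n = 0.3672^8 = 0.0003306

Final: 0.0003306


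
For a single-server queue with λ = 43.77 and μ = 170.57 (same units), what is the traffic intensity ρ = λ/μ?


ρ = λ/μ = 43.77/170.57 = 0.2566

Final: 0.2566


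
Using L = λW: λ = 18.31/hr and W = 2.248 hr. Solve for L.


L = λW = 18.31·2.248 = 41.1609

Final: 41.1609


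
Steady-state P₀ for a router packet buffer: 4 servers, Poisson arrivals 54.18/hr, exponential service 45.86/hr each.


a = λ/μ = 54.18/45.86 = 1.1814; ρ = a/c = 0.2954
Σ_{k=0}^{3} a^k/k! (terms k=0..3) = 1.00000 + 1.18142 + 0.69788 + 0.27483 = 3.15413
Tail: a^4/(4!(1−ρ)) = 1.94814/(24·0.7046) = 0.11520
P₀ = 1/(3.15413 + 0.11520) = 1/3.26933 = 0.305873

Final: 0.305873


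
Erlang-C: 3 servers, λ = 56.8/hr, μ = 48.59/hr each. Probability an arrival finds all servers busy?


a = λ/μ = 1.1690; ρ = a/3 = 0.3897
P₀ = 0.304100 (from M/M/c formula)
C(c,a) = [a^c/(c!(1−ρ))]·P₀ = [1.59737/(6·0.6103)]·0.304100
= 0.43619·0.304100 = 0.132646

Final: 0.132646


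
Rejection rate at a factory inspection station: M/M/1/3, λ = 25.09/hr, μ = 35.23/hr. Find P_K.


ρ = λ/μ = 25.09/35.23 = 0.7122
P_K = (1−ρ)ρ^K/(1−ρ^(K+1)) = (0.2878·0.361214)/(1 − 0.257248)
= 0.103966/0.742752 = 0.139973

Final: 0.139973


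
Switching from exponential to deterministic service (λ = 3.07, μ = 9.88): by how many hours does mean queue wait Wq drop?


ρ = 3.07/9.88 = 0.3107
Wq(M/M/1) = ρ/(μ−λ) = 0.3107/6.81 = 0.04563 hr
Wq(M/D/1) = ρ/(2(μ−λ)) = 0.02281 hr
Savings = 0.04563 − 0.02281 = 0.02281 hr

Final: 0.02281 hr


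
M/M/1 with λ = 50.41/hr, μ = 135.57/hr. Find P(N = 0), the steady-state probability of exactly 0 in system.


ρ = 50.41/135.57 = 0.3718
P_n = (1−ρ)·ρ^n = (1 − 0.3718)·0.3718^0 = 0.6282·1.000000 = 0.628163

Final: 0.628163


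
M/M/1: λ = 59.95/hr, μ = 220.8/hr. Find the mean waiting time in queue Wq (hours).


ρ = 59.95/220.8 = 0.2715
Wq = ρ/(μ−λ) = 0.2715/(220.8 − 59.95) = 0.2715/160.85 = 0.001688 hr

Final: 0.001688 hr


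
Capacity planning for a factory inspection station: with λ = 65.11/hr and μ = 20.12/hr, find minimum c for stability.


Stability requires cμ > λ ⇔ c > λ/μ.
λ/μ = 65.11/20.12 = 3.2361
Minimum integer c = ⌊3.2361⌋ + 1 = 4
Check: 4·20.12 = 80.48 > 65.11, while 3·20.12 = 60.36 ≤ 65.11

Final: 4 servers


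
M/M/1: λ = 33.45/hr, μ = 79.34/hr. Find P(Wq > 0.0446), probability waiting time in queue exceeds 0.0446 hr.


ρ = 33.45/79.34 = 0.4216
P(Wq > t) = ρ·e^{−(μ−λ)t} = 0.4216·e^{−2.0467}
= 0.4216·0.129161 = 0.054455

Final: 0.054455


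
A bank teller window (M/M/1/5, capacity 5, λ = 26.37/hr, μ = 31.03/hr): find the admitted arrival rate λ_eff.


ρ = 0.8498; P_K = (1−ρ)ρ^5/(1−ρ^6) = 0.106791
λ_eff = λ(1 − P_K) = 26.37·(1 − 0.106791) = 26.37·0.893209 = 23.5539 /hr

Final: 23.5539 /hr


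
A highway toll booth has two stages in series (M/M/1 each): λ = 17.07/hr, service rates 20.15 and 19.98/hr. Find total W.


Each node sees arrival rate λ = 17.07/hr (tandem ⇒ throughput preserved).
W₁ = 1/(μ₁−λ) = 1/(20.15−17.07) = 0.32468 hr
W₂ = 1/(μ₂−λ) = 1/(19.98−17.07) = 0.34364 hr
W_total = W₁ + W₂ = 0.32468 + 0.34364 = 0.66832 hr

Final: 0.66832 hr


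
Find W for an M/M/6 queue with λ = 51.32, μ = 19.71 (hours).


a = 2.6038; ρ = 0.4340; P₀ = 0.073462
Lq = P₀·a^c·ρ/(c!(1−ρ)²) = 0.04306
Wq = Lq/λ = 0.04306/51.32 = 0.0008391 hr
W = Wq + 1/μ = 0.0008391 + 0.05074 = 0.05157 hr

Final: 0.05157 hr


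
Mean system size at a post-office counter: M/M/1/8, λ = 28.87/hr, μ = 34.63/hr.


ρ = 28.87/34.63 = 0.8337
L = ρ[1 − (K+1)ρ^K + Kρ^(K+1)] / [(1−ρ)(1−ρ^(K+1))]
Numerator: 0.8337·(1 − 9·0.233321 + 8·0.194513) = 0.380331
Denominator: (0.1663)·(0.805487) = 0.133976
L = 0.380331/0.133976 = 2.8388

Final: 2.8388


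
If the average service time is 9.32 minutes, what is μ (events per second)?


μ = 1/(service time) in consistent units.
1 second = 0.0166667 min, so μ = 0.0166667/9.32 = 0.001788 per second

Final: 0.001788 /sec


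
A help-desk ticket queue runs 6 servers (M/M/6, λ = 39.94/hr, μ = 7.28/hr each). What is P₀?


a = λ/μ = 39.94/7.28 = 5.4863; ρ = a/c = 0.9144
Σ_{k=0}^{5} a^k/k! (terms k=0..5) = 1.00000 + 5.48626 + 15.04954 + 27.52192 + 37.74813 + 41.41924 = 128.22511
Tail: a^6/(6!(1−ρ)) = 27268.42708/(720·0.08562) = 442.32208
P₀ = 1/(128.22511 + 442.32208) = 1/570.54719 = 0.001753

Final: 0.001753


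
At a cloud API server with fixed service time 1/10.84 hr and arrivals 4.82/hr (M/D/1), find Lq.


ρ = 4.82/10.84 = 0.4446
M/D/1: Lq = ρ²/(2(1−ρ)) = 0.1977/(2·0.5554) = 0.17801

Final: 0.17801


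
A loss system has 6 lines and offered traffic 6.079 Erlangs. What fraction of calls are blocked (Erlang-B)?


B(c,a) = (a^c/c!) / Σ_{k=0}^{c} a^k/k!
a^6/6! = 70.090695
Σ terms (k=0..6): 1.00000 + 6.07900 + 18.47712 + 37.44081 + 56.90066 + 69.17983 + 70.09069 = 259.168111
B = 70.090695/259.168111 = 0.270445

Final: 0.270445


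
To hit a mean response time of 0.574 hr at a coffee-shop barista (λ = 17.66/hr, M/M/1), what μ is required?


W = 1/(μ−λ) ⇒ μ − λ = 1/W = 1/0.574 = 1.7422
μ = λ + 1/W = 17.66 + 1.7422 = 19.4022 per hr

Final: 19.4022 /hr


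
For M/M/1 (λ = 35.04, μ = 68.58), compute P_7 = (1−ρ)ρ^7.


ρ = 35.04/68.58 = 0.5109
P_n = (1−ρ)·ρ^n = (1 − 0.5109)·0.5109^7 = 0.4891·0.009090 = 0.004446

Final: 0.004446


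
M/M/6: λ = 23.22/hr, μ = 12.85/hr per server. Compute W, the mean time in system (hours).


a = 1.8070; ρ = 0.3012; P₀ = 0.164015
Lq = P₀·a^c·ρ/(c!(1−ρ)²) = 0.004891
Wq = Lq/λ = 0.004891/23.22 = 0.0002106 hr
W = Wq + 1/μ = 0.0002106 + 0.07782 = 0.07803 hr

Final: 0.07803 hr


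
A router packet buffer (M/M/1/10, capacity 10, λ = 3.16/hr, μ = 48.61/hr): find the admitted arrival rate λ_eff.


ρ = 0.06501; P_K = (1−ρ)ρ^10/(1−ρ^11) = 1.260e-12
λ_eff = λ(1 − P_K) = 3.16·(1 − 1.260e-12) = 3.16·1.000000 = 3.1600 /hr

Final: 3.1600 /hr


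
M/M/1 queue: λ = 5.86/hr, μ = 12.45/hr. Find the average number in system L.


ρ = λ/μ = 5.86/12.45 = 0.4707
L = ρ/(1−ρ) = 0.4707/(1 − 0.4707) = 0.4707/0.5293 = 0.8892

Final: 0.8892


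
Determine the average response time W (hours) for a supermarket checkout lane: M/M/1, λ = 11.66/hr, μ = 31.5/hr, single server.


W = 1/(μ−λ) = 1/(31.5 − 11.66) = 1/19.84 = 0.05040 hr

Final: 0.05040 hr


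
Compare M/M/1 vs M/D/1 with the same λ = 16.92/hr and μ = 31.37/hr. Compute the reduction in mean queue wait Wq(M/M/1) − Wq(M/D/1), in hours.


ρ = 16.92/31.37 = 0.5394
Wq(M/M/1) = ρ/(μ−λ) = 0.5394/14.45 = 0.03733 hr
Wq(M/D/1) = ρ/(2(μ−λ)) = 0.01866 hr
Savings = 0.03733 − 0.01866 = 0.01866 hr

Final: 0.01866 hr


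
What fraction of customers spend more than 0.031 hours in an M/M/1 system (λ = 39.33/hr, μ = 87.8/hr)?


W ~ Exponential(μ−λ) for M/M/1.
μ − λ = 87.8 − 39.33 = 48.4700
P(W > t) = e^{−(μ−λ)t} = e^{−1.5026} = 0.222557

Final: 0.222557


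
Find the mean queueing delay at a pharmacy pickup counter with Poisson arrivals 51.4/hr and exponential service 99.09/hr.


ρ = 51.4/99.09 = 0.5187
Wq = ρ/(μ−λ) = 0.5187/(99.09 − 51.4) = 0.5187/47.69 = 0.01088 hr

Final: 0.01088 hr


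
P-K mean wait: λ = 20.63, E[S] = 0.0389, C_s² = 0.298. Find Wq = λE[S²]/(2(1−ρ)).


ρ = λ·E[S] = 20.63·0.0389 = 0.8025
E[S²] = E[S]²(1+C_s²) = 0.0389²·(1+0.298) = 0.001964
Wq = λ·E[S²]/(2(1−ρ)) = 20.63·0.001964/(2·0.1975) = 0.10259 hr

Final: 0.10259 hr


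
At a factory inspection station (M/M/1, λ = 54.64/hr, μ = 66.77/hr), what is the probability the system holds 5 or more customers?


ρ = 54.64/66.77 = 0.8183
P(N ≥ n) = ρ^n = 0.8183^5 = 0.366984

Final: 0.366984


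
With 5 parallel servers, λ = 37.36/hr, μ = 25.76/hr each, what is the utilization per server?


ρ = λ/(cμ) = 37.36/(5·25.76) = 37.36/128.80 = 0.2901

Final: 0.2901


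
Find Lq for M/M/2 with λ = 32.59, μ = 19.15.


a = λ/μ = 1.7018; ρ = a/2 = 0.8509
P₀ = 0.080547
Lq = P₀·a^c·ρ / (c!·(1−ρ)²) = 0.080547·2.89622·0.8509/(2·0.02223)
= 4.46543

Final: 4.46543


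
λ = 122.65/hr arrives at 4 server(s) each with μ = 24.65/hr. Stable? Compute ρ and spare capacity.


Total capacity cμ = 4·24.65 = 98.60/hr
ρ = λ/(cμ) = 122.65/98.60 = 1.2439
Stable ⇔ ρ < 1: NO
Spare capacity = cμ − λ = 98.60 − 122.65 = -24.05/hr

Final: ρ = 1.2439; unstable; margin = -24.05/hr


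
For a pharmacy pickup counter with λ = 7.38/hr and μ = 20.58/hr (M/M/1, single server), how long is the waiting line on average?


ρ = 7.38/20.58 = 0.3586
Lq = ρ²/(1−ρ) = 0.1286/0.6414 = 0.2005

Final: 0.2005


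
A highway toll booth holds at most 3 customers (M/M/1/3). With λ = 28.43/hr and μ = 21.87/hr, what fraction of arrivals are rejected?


ρ = λ/μ = 28.43/21.87 = 1.3000
P_K = (1−ρ)ρ^K/(1−ρ^(K+1)) = (-0.3000·2.196768)/(1 − 2.855698)
= -0.658930/-1.855698 = 0.355085

Final: 0.355085


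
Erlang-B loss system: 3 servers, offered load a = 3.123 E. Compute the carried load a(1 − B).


B(3,3.123) = 0.360648 (Erlang-B)
Carried load = a(1 − B) = 3.123·(1 − 0.360648) = 3.123·0.639352 = 1.9967 E

Final: 1.9967 Erlangs


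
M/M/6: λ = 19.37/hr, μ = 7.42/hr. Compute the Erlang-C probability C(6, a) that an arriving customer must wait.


a = λ/μ = 2.6105; ρ = a/6 = 0.4351
P₀ = 0.072959 (from M/M/c formula)
C(c,a) = [a^c/(c!(1−ρ))]·P₀ = [316.48585/(720·0.5649)]·0.072959
= 0.77811·0.072959 = 0.056770

Final: 0.056770


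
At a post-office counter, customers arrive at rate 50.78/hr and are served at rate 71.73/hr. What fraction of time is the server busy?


ρ = λ/μ = 50.78/71.73 = 0.7079

Final: 0.7079


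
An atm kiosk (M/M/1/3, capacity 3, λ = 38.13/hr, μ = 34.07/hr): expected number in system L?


ρ = 38.13/34.07 = 1.1192
L = ρ[1 − (K+1)ρ^K + Kρ^(K+1)] / [(1−ρ)(1−ρ^(K+1))]
Numerator: 1.1192·(1 − 4·1.401793 + 3·1.568840) = 0.111185
Denominator: (-0.1192)·(-0.568840) = 0.067787
L = 0.111185/0.067787 = 1.6402

Final: 1.6402


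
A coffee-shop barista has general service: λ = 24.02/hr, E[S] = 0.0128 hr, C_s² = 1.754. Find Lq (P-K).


ρ = λ·E[S] = 24.02·0.0128 = 0.3075
Lq = ρ²(1+C_s²)/(2(1−ρ)) = 0.09453·(1+1.754)/(2·0.6925)
= 0.09453·2.7540/1.3851 = 0.18795

Final: 0.18795


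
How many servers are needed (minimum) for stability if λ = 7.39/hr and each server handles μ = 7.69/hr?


Stability requires cμ > λ ⇔ c > λ/μ.
λ/μ = 7.39/7.69 = 0.9610
Minimum integer c = ⌊0.9610⌋ + 1 = 1
Check: 1·7.69 = 7.69 > 7.39, while 0·7.69 = 0.00 ≤ 7.39

Final: 1 servers


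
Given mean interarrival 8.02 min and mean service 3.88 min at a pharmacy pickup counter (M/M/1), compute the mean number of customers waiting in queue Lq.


λ = 60/8.02 = 7.4813 /hr
μ = 60/3.88 = 15.4639 /hr
ρ = λ/μ = 7.4813/15.4639 = 0.4838
Lq = ρ²/(1−ρ) = 0.2341/0.5162 = 0.4534

Final: 0.4534


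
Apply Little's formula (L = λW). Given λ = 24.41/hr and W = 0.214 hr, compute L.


L = λW = 24.41·0.214 = 5.2237

Final: 5.2237


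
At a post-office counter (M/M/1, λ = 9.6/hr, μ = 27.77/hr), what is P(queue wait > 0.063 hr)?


ρ = 9.6/27.77 = 0.3457
P(Wq > t) = ρ·e^{−(μ−λ)t} = 0.3457·e^{−1.1447}
= 0.3457·0.318316 = 0.110041

Final: 0.110041


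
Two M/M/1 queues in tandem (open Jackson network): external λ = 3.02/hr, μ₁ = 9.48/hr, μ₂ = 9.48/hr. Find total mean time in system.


Each node sees arrival rate λ = 3.02/hr (tandem ⇒ throughput preserved).
W₁ = 1/(μ₁−λ) = 1/(9.48−3.02) = 0.15480 hr
W₂ = 1/(μ₂−λ) = 1/(9.48−3.02) = 0.15480 hr
W_total = W₁ + W₂ = 0.15480 + 0.15480 = 0.30960 hr

Final: 0.30960 hr


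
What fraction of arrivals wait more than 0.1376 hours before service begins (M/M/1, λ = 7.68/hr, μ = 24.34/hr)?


ρ = 7.68/24.34 = 0.3155
P(Wq > t) = ρ·e^{−(μ−λ)t} = 0.3155·e^{−2.2924}
= 0.3155·0.101022 = 0.031876

Final: 0.031876


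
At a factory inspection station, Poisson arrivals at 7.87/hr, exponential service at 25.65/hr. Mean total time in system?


W = 1/(μ−λ) = 1/(25.65 − 7.87) = 1/17.78 = 0.05624 hr

Final: 0.05624 hr


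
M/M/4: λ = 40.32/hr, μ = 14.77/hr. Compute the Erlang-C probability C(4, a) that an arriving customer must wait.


a = λ/μ = 2.7299; ρ = a/4 = 0.6825
P₀ = 0.055146 (from M/M/c formula)
C(c,a) = [a^c/(c!(1−ρ))]·P₀ = [55.53415/(24·0.3175)]·0.055146
= 7.28713·0.055146 = 0.401858

Final: 0.401858


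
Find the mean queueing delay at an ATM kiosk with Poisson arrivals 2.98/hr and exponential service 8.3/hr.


ρ = 2.98/8.3 = 0.3590
Wq = ρ/(μ−λ) = 0.3590/(8.3 − 2.98) = 0.3590/5.32 = 0.06749 hr

Final: 0.06749 hr


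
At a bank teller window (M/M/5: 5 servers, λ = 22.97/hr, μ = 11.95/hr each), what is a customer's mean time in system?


a = 1.9222; ρ = 0.3844; P₀ = 0.145407
Lq = P₀·a^c·ρ/(c!(1−ρ)²) = 0.03226
Wq = Lq/λ = 0.03226/22.97 = 0.001404 hr
W = Wq + 1/μ = 0.001404 + 0.08368 = 0.08509 hr

Final: 0.08509 hr


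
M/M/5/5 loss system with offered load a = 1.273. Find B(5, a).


B(c,a) = (a^c/c!) / Σ_{k=0}^{c} a^k/k!
a^5/5! = 0.027859
Σ terms (k=0..5): 1.00000 + 1.27300 + 0.81026 + 0.34382 + 0.10942 + 0.02786 = 3.564367
B = 0.027859/3.564367 = 0.007816

Final: 0.007816


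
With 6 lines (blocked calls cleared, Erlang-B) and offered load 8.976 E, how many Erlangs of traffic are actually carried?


B(6,8.976) = 0.439381 (Erlang-B)
Carried load = a(1 − B) = 8.976·(1 − 0.439381) = 8.976·0.560619 = 5.0321 E

Final: 5.0321 Erlangs


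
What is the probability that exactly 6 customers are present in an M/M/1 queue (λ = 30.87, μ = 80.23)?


ρ = 30.87/80.23 = 0.3848
P_n = (1−ρ)·ρ^n = (1 − 0.3848)·0.3848^6 = 0.6152·0.003245 = 0.001996

Final: 0.001996


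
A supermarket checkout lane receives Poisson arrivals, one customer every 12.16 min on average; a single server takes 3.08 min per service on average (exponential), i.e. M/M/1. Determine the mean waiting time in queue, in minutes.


λ = 60/12.16 = 4.9342 /hr
μ = 60/3.08 = 19.4805 /hr
ρ = λ/μ = 4.9342/19.4805 = 0.2533
Wq = ρ/(μ−λ) = 0.2533/(19.4805−4.9342) = 0.01741 hr
In minutes: 0.01741·60 = 1.045 min

Final: 1.045 min


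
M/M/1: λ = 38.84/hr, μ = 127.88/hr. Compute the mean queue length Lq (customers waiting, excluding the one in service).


ρ = 38.84/127.88 = 0.3037
Lq = ρ²/(1−ρ) = 0.09225/0.6963 = 0.1325

Final: 0.1325


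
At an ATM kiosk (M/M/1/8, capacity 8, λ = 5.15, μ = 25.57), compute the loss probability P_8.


ρ = λ/μ = 5.15/25.57 = 0.2014
P_K = (1−ρ)ρ^K/(1−ρ^(K+1)) = (0.7986·0.000002708)/(1 − 0.0000005454)
= 0.000002162/0.999999 = 0.000002162

Final: 0.000002162


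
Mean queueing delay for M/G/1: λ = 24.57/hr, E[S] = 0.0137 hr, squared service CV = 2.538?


ρ = λ·E[S] = 24.57·0.0137 = 0.3366
E[S²] = E[S]²(1+C_s²) = 0.0137²·(1+2.538) = 0.0006640
Wq = λ·E[S²]/(2(1−ρ)) = 24.57·0.0006640/(2·0.6634) = 0.01230 hr

Final: 0.01230 hr


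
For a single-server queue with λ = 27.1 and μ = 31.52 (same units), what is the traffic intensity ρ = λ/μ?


ρ = λ/μ = 27.1/31.52 = 0.8598

Final: 0.8598


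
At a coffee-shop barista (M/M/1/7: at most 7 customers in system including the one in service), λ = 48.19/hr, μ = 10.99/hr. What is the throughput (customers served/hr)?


ρ = 4.3849; P_K = (1−ρ)ρ^7/(1−ρ^8) = 0.771950
λ_eff = λ(1 − P_K) = 48.19·(1 − 0.771950) = 48.19·0.228050 = 10.9897 /hr

Final: 10.9897 /hr


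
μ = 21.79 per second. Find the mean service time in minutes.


Mean service time = 1/μ = 1/21.79 second = 0.04589 second
In minutes: 0.04589 × 0.0166667 = 0.0007649 min

Final: 0.0007649 min


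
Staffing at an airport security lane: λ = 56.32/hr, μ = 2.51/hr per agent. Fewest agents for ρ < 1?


Stability requires cμ > λ ⇔ c > λ/μ.
λ/μ = 56.32/2.51 = 22.4382
Minimum integer c = ⌊22.4382⌋ + 1 = 23
Check: 23·2.51 = 57.73 > 56.32, while 22·2.51 = 55.22 ≤ 56.32

Final: 23 servers


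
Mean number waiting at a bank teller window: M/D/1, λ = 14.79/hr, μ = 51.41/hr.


ρ = 14.79/51.41 = 0.2877
M/D/1: Lq = ρ²/(2(1−ρ)) = 0.08276/(2·0.7123) = 0.05810

Final: 0.05810


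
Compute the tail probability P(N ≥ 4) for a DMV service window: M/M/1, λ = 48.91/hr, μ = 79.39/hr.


ρ = 48.91/79.39 = 0.6161
P(N ≥ n) = ρ^n = 0.6161^4 = 0.144055

Final: 0.144055


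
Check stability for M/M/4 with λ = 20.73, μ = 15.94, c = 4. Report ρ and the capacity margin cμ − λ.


Total capacity cμ = 4·15.94 = 63.76/hr
ρ = λ/(cμ) = 20.73/63.76 = 0.3251
Stable ⇔ ρ < 1: YES
Spare capacity = cμ − λ = 63.76 − 20.73 = 43.03/hr

Final: ρ = 0.3251; stable; margin = 43.03/hr


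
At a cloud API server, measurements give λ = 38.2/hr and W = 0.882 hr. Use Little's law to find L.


L = λW = 38.2·0.882 = 33.6924

Final: 33.6924


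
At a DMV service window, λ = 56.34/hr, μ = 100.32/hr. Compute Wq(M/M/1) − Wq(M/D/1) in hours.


ρ = 56.34/100.32 = 0.5616
Wq(M/M/1) = ρ/(μ−λ) = 0.5616/43.98 = 0.01277 hr
Wq(M/D/1) = ρ/(2(μ−λ)) = 0.006385 hr
Savings = 0.01277 − 0.006385 = 0.006385 hr

Final: 0.006385 hr


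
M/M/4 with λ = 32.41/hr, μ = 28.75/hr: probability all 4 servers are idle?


a = λ/μ = 32.41/28.75 = 1.1273; ρ = a/c = 0.2818
Σ_{k=0}^{3} a^k/k! (terms k=0..3) = 1.00000 + 1.12730 + 0.63541 + 0.23877 = 3.00148
Tail: a^4/(4!(1−ρ)) = 1.61497/(24·0.7182) = 0.09370
P₀ = 1/(3.00148 + 0.09370) = 1/3.09517 = 0.323084

Final: 0.323084


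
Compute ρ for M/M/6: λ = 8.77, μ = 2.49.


ρ = λ/(cμ) = 8.77/(6·2.49) = 8.77/14.94 = 0.5870

Final: 0.5870


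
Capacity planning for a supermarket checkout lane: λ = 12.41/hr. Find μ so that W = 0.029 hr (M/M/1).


W = 1/(μ−λ) ⇒ μ − λ = 1/W = 1/0.029 = 34.4828
μ = λ + 1/W = 12.41 + 34.4828 = 46.8928 per hr

Final: 46.8928 /hr


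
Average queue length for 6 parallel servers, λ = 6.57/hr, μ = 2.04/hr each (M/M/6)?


a = λ/μ = 3.2206; ρ = a/6 = 0.5368
P₀ = 0.038926
Lq = P₀·a^c·ρ / (c!·(1−ρ)²) = 0.038926·1115.86386·0.5368/(720·0.21459)
= 0.15090

Final: 0.15090


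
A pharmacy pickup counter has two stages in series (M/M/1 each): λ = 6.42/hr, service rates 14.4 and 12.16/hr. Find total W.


Each node sees arrival rate λ = 6.42/hr (tandem ⇒ throughput preserved).
W₁ = 1/(μ₁−λ) = 1/(14.4−6.42) = 0.12531 hr
W₂ = 1/(μ₂−λ) = 1/(12.16−6.42) = 0.17422 hr
W_total = W₁ + W₂ = 0.12531 + 0.17422 = 0.29953 hr

Final: 0.29953 hr


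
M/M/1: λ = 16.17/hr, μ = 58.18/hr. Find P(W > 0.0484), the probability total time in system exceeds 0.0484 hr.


W ~ Exponential(μ−λ) for M/M/1.
μ − λ = 58.18 − 16.17 = 42.0100
P(W > t) = e^{−(μ−λ)t} = e^{−2.0333} = 0.130905

Final: 0.130905


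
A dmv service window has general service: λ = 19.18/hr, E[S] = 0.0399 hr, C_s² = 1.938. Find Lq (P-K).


ρ = λ·E[S] = 19.18·0.0399 = 0.7653
Lq = ρ²(1+C_s²)/(2(1−ρ)) = 0.5857·(1+1.938)/(2·0.2347)
= 0.5857·2.9380/0.4694 = 3.66537

Final: 3.66537


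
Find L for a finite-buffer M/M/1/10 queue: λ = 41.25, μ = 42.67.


ρ = 41.25/42.67 = 0.9667
L = ρ[1 − (K+1)ρ^K + Kρ^(K+1)] / [(1−ρ)(1−ρ^(K+1))]
Numerator: 0.9667·(1 − 11·0.712875 + 10·0.689151) = 0.048230
Denominator: (0.03328)·(0.310849) = 0.010345
L = 0.048230/0.010345 = 4.6623

Final: 4.6623


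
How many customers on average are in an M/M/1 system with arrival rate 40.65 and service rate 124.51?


ρ = λ/μ = 40.65/124.51 = 0.3265
L = ρ/(1−ρ) = 0.3265/(1 − 0.3265) = 0.3265/0.6735 = 0.4847

Final: 0.4847


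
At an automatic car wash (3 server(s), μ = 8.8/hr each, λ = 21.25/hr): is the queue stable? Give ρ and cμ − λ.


Total capacity cμ = 3·8.8 = 26.40/hr
ρ = λ/(cμ) = 21.25/26.40 = 0.8049
Stable ⇔ ρ < 1: YES
Spare capacity = cμ − λ = 26.40 − 21.25 = 5.15/hr

Final: ρ = 0.8049; stable; margin = 5.15/hr


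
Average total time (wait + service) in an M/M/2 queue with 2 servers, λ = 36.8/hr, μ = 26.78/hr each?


a = 1.3742; ρ = 0.6871; P₀ = 0.185480
Lq = P₀·a^c·ρ/(c!(1−ρ)²) = 1.22880
Wq = Lq/λ = 1.22880/36.8 = 0.03339 hr
W = Wq + 1/μ = 0.03339 + 0.03734 = 0.07073 hr

Final: 0.07073 hr


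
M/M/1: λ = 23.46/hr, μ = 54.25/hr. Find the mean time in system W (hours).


W = 1/(μ−λ) = 1/(54.25 − 23.46) = 1/30.79 = 0.03248 hr

Final: 0.03248 hr


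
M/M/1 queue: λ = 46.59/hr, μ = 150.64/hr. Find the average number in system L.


ρ = λ/μ = 46.59/150.64 = 0.3093
L = ρ/(1−ρ) = 0.3093/(1 − 0.3093) = 0.3093/0.6907 = 0.4478

Final: 0.4478


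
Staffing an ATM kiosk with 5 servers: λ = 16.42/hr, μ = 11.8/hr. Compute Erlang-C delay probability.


a = λ/μ = 1.3915; ρ = a/5 = 0.2783
P₀ = 0.248432 (from M/M/c formula)
C(c,a) = [a^c/(c!(1−ρ))]·P₀ = [5.21742/(120·0.7217)]·0.248432
= 0.06024·0.248432 = 0.014967

Final: 0.014967


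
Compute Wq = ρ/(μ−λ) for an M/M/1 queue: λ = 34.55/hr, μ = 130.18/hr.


ρ = 34.55/130.18 = 0.2654
Wq = ρ/(μ−λ) = 0.2654/(130.18 − 34.55) = 0.2654/95.63 = 0.002775 hr

Final: 0.002775 hr


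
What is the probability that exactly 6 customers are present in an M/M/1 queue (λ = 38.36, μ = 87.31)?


ρ = 38.36/87.31 = 0.4394
P_n = (1−ρ)·ρ^n = (1 − 0.4394)·0.4394^6 = 0.5606·0.007193 = 0.004033

Final: 0.004033


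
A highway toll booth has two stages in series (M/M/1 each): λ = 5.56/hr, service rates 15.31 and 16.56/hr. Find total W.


Each node sees arrival rate λ = 5.56/hr (tandem ⇒ throughput preserved).
W₁ = 1/(μ₁−λ) = 1/(15.31−5.56) = 0.10256 hr
W₂ = 1/(μ₂−λ) = 1/(16.56−5.56) = 0.09091 hr
W_total = W₁ + W₂ = 0.10256 + 0.09091 = 0.19347 hr

Final: 0.19347 hr


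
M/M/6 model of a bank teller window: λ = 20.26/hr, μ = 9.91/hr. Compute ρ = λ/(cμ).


ρ = λ/(cμ) = 20.26/(6·9.91) = 20.26/59.46 = 0.3407

Final: 0.3407


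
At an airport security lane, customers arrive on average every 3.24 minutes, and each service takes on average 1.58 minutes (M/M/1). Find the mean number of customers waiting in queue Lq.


λ = 60/3.24 = 18.5185 /hr
μ = 60/1.58 = 37.9747 /hr
ρ = λ/μ = 18.5185/37.9747 = 0.4877
Lq = ρ²/(1−ρ) = 0.2378/0.5123 = 0.4642

Final: 0.4642


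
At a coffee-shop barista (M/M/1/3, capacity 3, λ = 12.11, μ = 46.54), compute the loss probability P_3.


ρ = λ/μ = 12.11/46.54 = 0.2602
P_K = (1−ρ)ρ^K/(1−ρ^(K+1)) = (0.7398·0.017618)/(1 − 0.004584)
= 0.013034/0.995416 = 0.013094

Final: 0.013094


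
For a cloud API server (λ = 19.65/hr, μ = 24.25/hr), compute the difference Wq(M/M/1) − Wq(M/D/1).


ρ = 19.65/24.25 = 0.8103
Wq(M/M/1) = ρ/(μ−λ) = 0.8103/4.60 = 0.17615 hr
Wq(M/D/1) = ρ/(2(μ−λ)) = 0.08808 hr
Savings = 0.17615 − 0.08808 = 0.08808 hr

Final: 0.08808 hr


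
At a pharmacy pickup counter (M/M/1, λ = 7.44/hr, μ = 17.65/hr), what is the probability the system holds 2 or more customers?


ρ = 7.44/17.65 = 0.4215
P(N ≥ n) = ρ^n = 0.4215^2 = 0.177687

Final: 0.177687


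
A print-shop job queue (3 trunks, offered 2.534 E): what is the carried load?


B(3,2.534) = 0.286775 (Erlang-B)
Carried load = a(1 − B) = 2.534·(1 − 0.286775) = 2.534·0.713225 = 1.8073 E

Final: 1.8073 Erlangs


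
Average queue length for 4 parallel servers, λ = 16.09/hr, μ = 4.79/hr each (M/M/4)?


a = λ/μ = 3.3591; ρ = a/4 = 0.8398
P₀ = 0.020233
Lq = P₀·a^c·ρ / (c!·(1−ρ)²) = 0.020233·127.31575·0.8398/(24·0.02567)
= 3.51071

Final: 3.51071


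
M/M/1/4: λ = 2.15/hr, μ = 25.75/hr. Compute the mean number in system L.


ρ = 2.15/25.75 = 0.08350
L = ρ[1 − (K+1)ρ^K + Kρ^(K+1)] / [(1−ρ)(1−ρ^(K+1))]
Numerator: 0.08350·(1 − 5·0.00004860 + 4·0.000004058) = 0.083476
Denominator: (0.9165)·(0.999996) = 0.916501
L = 0.083476/0.916501 = 0.09108

Final: 0.09108


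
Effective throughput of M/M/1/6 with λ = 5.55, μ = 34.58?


ρ = 0.1605; P_K = (1−ρ)ρ^6/(1−ρ^7) = 0.00001435
λ_eff = λ(1 − P_K) = 5.55·(1 − 0.00001435) = 5.55·0.999986 = 5.5499 /hr

Final: 5.5499 /hr


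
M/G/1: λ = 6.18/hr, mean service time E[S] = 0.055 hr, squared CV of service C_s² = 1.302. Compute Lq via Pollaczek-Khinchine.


ρ = λ·E[S] = 6.18·0.055 = 0.3399
Lq = ρ²(1+C_s²)/(2(1−ρ)) = 0.1155·(1+1.302)/(2·0.6601)
= 0.1155·2.3020/1.3202 = 0.20145

Final: 0.20145


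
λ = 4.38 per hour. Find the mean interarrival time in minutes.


Mean interarrival time = 1/λ = 1/4.38 hour = 0.22831 hour
In minutes: 0.22831 × 60 = 13.6986 min

Final: 13.6986 min


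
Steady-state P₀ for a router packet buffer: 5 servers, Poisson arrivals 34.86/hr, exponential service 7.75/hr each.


a = λ/μ = 34.86/7.75 = 4.4981; ρ = a/c = 0.8996
Σ_{k=0}^{4} a^k/k! (terms k=0..4) = 1.00000 + 4.49806 + 10.11629 + 15.16791 + 17.05656 = 47.83883
Tail: a^5/(5!(1−ρ)) = 1841.31632/(120·0.1004) = 152.85134
P₀ = 1/(47.83883 + 152.85134) = 1/200.69017 = 0.004983

Final: 0.004983


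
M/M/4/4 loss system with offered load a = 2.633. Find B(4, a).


B(c,a) = (a^c/c!) / Σ_{k=0}^{c} a^k/k!
a^4/4! = 2.002591
Σ terms (k=0..4): 1.00000 + 2.63300 + 3.46634 + 3.04230 + 2.00259 = 12.144230
B = 2.002591/12.144230 = 0.164901

Final: 0.164901


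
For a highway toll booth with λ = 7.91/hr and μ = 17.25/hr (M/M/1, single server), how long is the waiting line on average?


ρ = 7.91/17.25 = 0.4586
Lq = ρ²/(1−ρ) = 0.2103/0.5414 = 0.3883

Final: 0.3883


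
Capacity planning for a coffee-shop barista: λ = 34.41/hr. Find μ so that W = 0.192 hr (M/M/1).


W = 1/(μ−λ) ⇒ μ − λ = 1/W = 1/0.192 = 5.2083
μ = λ + 1/W = 34.41 + 5.2083 = 39.6183 per hr

Final: 39.6183 /hr


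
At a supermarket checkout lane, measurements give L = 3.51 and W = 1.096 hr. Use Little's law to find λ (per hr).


λ = L/W = 3.51/1.096 = 3.2026 /hr

Final: 3.2026 /hr


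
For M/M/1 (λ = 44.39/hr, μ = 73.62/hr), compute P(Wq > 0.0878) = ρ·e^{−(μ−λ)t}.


ρ = 44.39/73.62 = 0.6030
P(Wq > t) = ρ·e^{−(μ−λ)t} = 0.6030·e^{−2.5664}
= 0.6030·0.076812 = 0.046315

Final: 0.046315


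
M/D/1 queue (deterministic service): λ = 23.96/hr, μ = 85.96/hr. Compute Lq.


ρ = 23.96/85.96 = 0.2787
M/D/1: Lq = ρ²/(2(1−ρ)) = 0.07769/(2·0.7213) = 0.05386

Final: 0.05386


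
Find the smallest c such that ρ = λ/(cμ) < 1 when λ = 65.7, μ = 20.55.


Stability requires cμ > λ ⇔ c > λ/μ.
λ/μ = 65.7/20.55 = 3.1971
Minimum integer c = ⌊3.1971⌋ + 1 = 4
Check: 4·20.55 = 82.20 > 65.7, while 3·20.55 = 61.65 ≤ 65.7

Final: 4 servers


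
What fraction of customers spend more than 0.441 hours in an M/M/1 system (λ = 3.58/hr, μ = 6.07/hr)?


W ~ Exponential(μ−λ) for M/M/1.
μ − λ = 6.07 − 3.58 = 2.4900
P(W > t) = e^{−(μ−λ)t} = e^{−1.0981} = 0.333507

Final: 0.333507


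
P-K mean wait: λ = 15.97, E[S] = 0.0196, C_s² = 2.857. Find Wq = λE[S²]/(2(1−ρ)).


ρ = λ·E[S] = 15.97·0.0196 = 0.3130
E[S²] = E[S]²(1+C_s²) = 0.0196²·(1+2.857) = 0.001482
Wq = λ·E[S²]/(2(1−ρ)) = 15.97·0.001482/(2·0.6870) = 0.01722 hr

Final: 0.01722 hr


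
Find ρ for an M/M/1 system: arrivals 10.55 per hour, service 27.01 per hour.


ρ = λ/μ = 10.55/27.01 = 0.3906

Final: 0.3906


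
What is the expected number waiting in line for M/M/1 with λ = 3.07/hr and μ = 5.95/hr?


ρ = 3.07/5.95 = 0.5160
Lq = ρ²/(1−ρ) = 0.2662/0.4840 = 0.5500

Final: 0.5500


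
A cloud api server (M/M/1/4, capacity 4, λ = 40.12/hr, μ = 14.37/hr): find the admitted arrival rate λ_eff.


ρ = 2.7919; P_K = (1−ρ)ρ^4/(1−ρ^5) = 0.645630
λ_eff = λ(1 − P_K) = 40.12·(1 − 0.645630) = 40.12·0.354370 = 14.2173 /hr

Final: 14.2173 /hr


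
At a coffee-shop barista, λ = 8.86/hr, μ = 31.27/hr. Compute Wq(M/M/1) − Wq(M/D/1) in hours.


ρ = 8.86/31.27 = 0.2833
Wq(M/M/1) = ρ/(μ−λ) = 0.2833/22.41 = 0.01264 hr
Wq(M/D/1) = ρ/(2(μ−λ)) = 0.006322 hr
Savings = 0.01264 − 0.006322 = 0.006322 hr

Final: 0.006322 hr


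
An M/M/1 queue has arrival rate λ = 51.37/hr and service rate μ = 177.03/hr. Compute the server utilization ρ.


ρ = λ/μ = 51.37/177.03 = 0.2902

Final: 0.2902


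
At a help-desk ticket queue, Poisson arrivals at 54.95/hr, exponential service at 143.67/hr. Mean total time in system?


W = 1/(μ−λ) = 1/(143.67 − 54.95) = 1/88.72 = 0.01127 hr

Final: 0.01127 hr


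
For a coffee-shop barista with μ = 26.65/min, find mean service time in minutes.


Mean service time = 1/μ = 1/26.65 minute = 0.03752 minute
In minutes: 0.03752 × 1 = 0.03752 min

Final: 0.03752 min


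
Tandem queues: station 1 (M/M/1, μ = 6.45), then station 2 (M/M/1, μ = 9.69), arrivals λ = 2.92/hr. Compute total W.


Each node sees arrival rate λ = 2.92/hr (tandem ⇒ throughput preserved).
W₁ = 1/(μ₁−λ) = 1/(6.45−2.92) = 0.28329 hr
W₂ = 1/(μ₂−λ) = 1/(9.69−2.92) = 0.14771 hr
W_total = W₁ + W₂ = 0.28329 + 0.14771 = 0.43100 hr

Final: 0.43100 hr
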